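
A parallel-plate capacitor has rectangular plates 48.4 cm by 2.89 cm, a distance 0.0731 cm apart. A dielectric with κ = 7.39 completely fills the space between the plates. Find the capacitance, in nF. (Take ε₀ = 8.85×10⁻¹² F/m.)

1.25 nF

A = 48.4 × 2.89 cm² = 1.40×10⁻² m².
C = κε₀A/d = 7.39 × 8.85×10⁻¹² × 1.40×10⁻² / 7.31×10⁻⁴ = 1.25×10⁻⁹ F.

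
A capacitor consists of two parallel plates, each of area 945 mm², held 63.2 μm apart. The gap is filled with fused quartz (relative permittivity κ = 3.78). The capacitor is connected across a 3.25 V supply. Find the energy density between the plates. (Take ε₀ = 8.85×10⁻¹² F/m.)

E = V/d = 3.25 / 6.32×10⁻⁵ = 5.14×10⁴ V/m.
u = ½κε₀E² = ½ × 3.78 × 8.85×10⁻¹² × (5.14×10⁴)² = 4.42×10⁻² J/m³.

44.2 mJ/m³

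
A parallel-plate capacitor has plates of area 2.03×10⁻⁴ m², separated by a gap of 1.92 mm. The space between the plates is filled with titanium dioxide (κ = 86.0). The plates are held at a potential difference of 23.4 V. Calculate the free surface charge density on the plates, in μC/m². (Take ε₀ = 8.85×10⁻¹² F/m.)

C = κε₀A/d = 86.0 × 8.85×10⁻¹² × 2.03×10⁻⁴ / 1.92×10⁻³ = 8.05×10⁻¹¹ F.
σ = Q/A = CV/A = 8.05×10⁻¹¹ × 23.4 / 2.03×10⁻⁴ = 9.28×10⁻⁶ C/m².

9.28 μC/m²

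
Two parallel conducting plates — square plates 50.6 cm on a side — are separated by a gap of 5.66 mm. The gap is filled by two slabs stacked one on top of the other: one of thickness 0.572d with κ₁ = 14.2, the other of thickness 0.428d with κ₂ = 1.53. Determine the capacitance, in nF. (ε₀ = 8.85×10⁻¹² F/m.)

A = (50.6 cm)² = 0.256 m².
Stacked slabs ⇒ two capacitors in series, each with the full plate area.
C₁ = κ₁ε₀A/d₁ = 14.2 × 8.85×10⁻¹² × 0.256 / 3.24×10⁻³ = 9.94×10⁻⁹ F.
C₂ = κ₂ε₀A/d₂ = 1.53 × 8.85×10⁻¹² × 0.256 / 2.42×10⁻³ = 1.43×10⁻⁹ F.
C = (1/C₁ + 1/C₂)⁻¹ = 1.25×10⁻⁹ F.

C ≈ 1.25 nF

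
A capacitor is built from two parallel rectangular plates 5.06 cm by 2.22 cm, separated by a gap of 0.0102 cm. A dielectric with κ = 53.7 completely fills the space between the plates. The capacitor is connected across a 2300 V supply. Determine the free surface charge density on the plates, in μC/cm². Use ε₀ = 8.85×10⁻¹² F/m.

A = 5.06 × 2.22 cm² = 1.12×10⁻³ m².
C = κε₀A/d = 53.7 × 8.85×10⁻¹² × 1.12×10⁻³ / 1.02×10⁻⁴ = 5.23×10⁻⁹ F.
σ = Q/A = CV/A = 5.23×10⁻⁹ × 2300 / 1.12×10⁻³ = 1.07×10⁻² C/m².

σ ≈ 1.07 μC/cm²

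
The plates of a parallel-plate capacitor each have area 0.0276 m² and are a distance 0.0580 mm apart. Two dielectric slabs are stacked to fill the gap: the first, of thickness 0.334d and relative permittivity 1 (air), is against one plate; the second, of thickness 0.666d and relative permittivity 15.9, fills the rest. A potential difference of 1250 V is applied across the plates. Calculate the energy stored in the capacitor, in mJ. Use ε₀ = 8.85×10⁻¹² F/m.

Stacked slabs ⇒ two capacitors in series, each with the full plate area.
C₁ = κ₁ε₀A/d₁ = 1.00 × 8.85×10⁻¹² × 2.76×10⁻² / 1.94×10⁻⁵ = 1.26×10⁻⁸ F.
C₂ = κ₂ε₀A/d₂ = 15.9 × 8.85×10⁻¹² × 2.76×10⁻² / 3.86×10⁻⁵ = 1.01×10⁻⁷ F.
C = (1/C₁ + 1/C₂)⁻¹ = 1.12×10⁻⁸ F.
U = ½CV² = ½ × 1.12×10⁻⁸ × (1250)² = 8.75×10⁻³ J.

U ≈ 8.75 mJ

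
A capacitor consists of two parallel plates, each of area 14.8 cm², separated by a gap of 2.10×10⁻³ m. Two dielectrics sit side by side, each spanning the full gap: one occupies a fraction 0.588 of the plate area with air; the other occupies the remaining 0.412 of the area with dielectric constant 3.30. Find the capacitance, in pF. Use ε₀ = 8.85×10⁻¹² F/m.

12.1 pF

A = 14.8 cm² = 1.48×10⁻³ m².
Side-by-side slabs ⇒ two capacitors in parallel, each spanning the full gap.
C₁ = κ₁ε₀A₁/d = 1.00 × 8.85×10⁻¹² × 8.70×10⁻⁴ / 2.10×10⁻³ = 3.67×10⁻¹² F.
C₂ = κ₂ε₀A₂/d = 3.30 × 8.85×10⁻¹² × 6.10×10⁻⁴ / 2.10×10⁻³ = 8.48×10⁻¹² F.
C = C₁ + C₂ = 1.21×10⁻¹¹ F.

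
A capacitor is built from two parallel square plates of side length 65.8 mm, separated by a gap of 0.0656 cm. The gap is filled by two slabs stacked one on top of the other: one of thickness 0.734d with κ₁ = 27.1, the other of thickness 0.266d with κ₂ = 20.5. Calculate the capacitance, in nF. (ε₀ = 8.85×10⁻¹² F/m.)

1.46 nF

A = (65.8 mm)² = 4.33×10⁻³ m².
Stacked slabs ⇒ two capacitors in series, each with the full plate area.
C₁ = κ₁ε₀A/d₁ = 27.1 × 8.85×10⁻¹² × 4.33×10⁻³ / 4.82×10⁻⁴ = 2.16×10⁻⁹ F.
C₂ = κ₂ε₀A/d₂ = 20.5 × 8.85×10⁻¹² × 4.33×10⁻³ / 1.74×10⁻⁴ = 4.50×10⁻⁹ F.
C = (1/C₁ + 1/C₂)⁻¹ = 1.46×10⁻⁹ F.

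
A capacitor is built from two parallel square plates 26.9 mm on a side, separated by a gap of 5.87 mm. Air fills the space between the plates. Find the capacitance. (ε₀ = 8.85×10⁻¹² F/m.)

1.09 pF

A = (26.9 mm)² = 7.24×10⁻⁴ m².
C = ε₀A/d = 8.85×10⁻¹² × 7.24×10⁻⁴ / 5.87×10⁻³ = 1.09×10⁻¹² F.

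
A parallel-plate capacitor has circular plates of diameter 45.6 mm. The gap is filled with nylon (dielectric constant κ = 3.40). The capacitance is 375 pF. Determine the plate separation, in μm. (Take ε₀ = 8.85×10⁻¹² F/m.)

d ≈ 131 μm

A = π(45.6/2 mm)² = 1.63×10⁻³ m².
d = κε₀A/C = 3.40 × 8.85×10⁻¹² × 1.63×10⁻³ / 3.75×10⁻¹⁰ = 1.31×10⁻⁴ m.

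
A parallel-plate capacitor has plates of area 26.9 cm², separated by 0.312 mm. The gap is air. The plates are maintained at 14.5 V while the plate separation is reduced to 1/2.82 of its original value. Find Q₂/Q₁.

2.82

Battery connected ⇒ V is held fixed.
C₂ = 2.82 C₁ and Q = CV, so Q₂/Q₁ = C₂/C₁ = 2.82.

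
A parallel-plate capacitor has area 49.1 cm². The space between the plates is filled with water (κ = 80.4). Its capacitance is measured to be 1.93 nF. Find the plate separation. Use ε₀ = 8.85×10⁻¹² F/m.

1.81 mm

A = 49.1 cm² = 4.91×10⁻³ m².
d = κε₀A/C = 80.4 × 8.85×10⁻¹² × 4.91×10⁻³ / 1.93×10⁻⁹ = 1.81×10⁻³ m.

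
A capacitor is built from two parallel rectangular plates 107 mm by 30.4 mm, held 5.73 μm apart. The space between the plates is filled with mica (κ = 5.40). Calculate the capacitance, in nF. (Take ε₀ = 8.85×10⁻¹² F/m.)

C ≈ 27.1 nF

A = 107 × 30.4 mm² = 3.25×10⁻³ m².
C = κε₀A/d = 5.40 × 8.85×10⁻¹² × 3.25×10⁻³ / 5.73×10⁻⁶ = 2.71×10⁻⁸ F.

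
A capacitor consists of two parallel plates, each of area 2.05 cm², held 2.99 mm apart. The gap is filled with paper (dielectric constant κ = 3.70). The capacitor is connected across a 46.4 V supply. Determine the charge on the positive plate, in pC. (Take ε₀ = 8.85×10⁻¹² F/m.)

A = 2.05 cm² = 2.05×10⁻⁴ m².
C = κε₀A/d = 3.70 × 8.85×10⁻¹² × 2.05×10⁻⁴ / 2.99×10⁻³ = 2.25×10⁻¹² F.
Q = CV = 2.25×10⁻¹² × 46.4 = 1.04×10⁻¹⁰ C.

104 pC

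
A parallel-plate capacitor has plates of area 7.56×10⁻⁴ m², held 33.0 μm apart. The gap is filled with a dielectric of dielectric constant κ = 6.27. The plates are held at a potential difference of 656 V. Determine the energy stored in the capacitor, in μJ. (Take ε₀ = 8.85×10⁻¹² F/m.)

U ≈ 274 μJ

C = κε₀A/d = 6.27 × 8.85×10⁻¹² × 7.56×10⁻⁴ / 3.30×10⁻⁵ = 1.27×10⁻⁹ F.
U = ½CV² = ½ × 1.27×10⁻⁹ × (656)² = 2.74×10⁻⁴ J.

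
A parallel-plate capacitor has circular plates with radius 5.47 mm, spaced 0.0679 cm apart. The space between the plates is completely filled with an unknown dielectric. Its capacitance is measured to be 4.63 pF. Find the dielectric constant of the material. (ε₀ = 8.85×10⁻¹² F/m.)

A = π(5.47 mm)² = 9.40×10⁻⁵ m².
κ = Cd/(ε₀A) = 4.63×10⁻¹² × 6.79×10⁻⁴ / (8.85×10⁻¹² × 9.40×10⁻⁵) = 3.78.

3.78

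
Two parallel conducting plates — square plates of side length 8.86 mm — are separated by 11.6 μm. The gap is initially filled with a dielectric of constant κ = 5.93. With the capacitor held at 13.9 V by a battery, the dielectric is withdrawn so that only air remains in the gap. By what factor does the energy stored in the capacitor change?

Battery connected ⇒ V is held fixed.
C₂ = 0.169 C₁ and U = ½CV², so U₂/U₁ = C₂/C₁ = 0.169.

0.169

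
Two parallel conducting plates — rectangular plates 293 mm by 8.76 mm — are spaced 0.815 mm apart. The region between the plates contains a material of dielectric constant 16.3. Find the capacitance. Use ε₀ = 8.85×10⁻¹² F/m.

A = 293 × 8.76 mm² = 2.57×10⁻³ m².
C = κε₀A/d = 16.3 × 8.85×10⁻¹² × 2.57×10⁻³ / 8.15×10⁻⁴ = 4.54×10⁻¹⁰ F.

C ≈ 454 pF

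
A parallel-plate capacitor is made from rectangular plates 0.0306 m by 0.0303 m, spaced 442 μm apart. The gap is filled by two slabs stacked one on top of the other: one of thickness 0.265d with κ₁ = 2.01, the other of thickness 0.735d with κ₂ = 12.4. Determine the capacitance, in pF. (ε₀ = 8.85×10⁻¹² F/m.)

A = 0.0306 × 0.0303 m² = 9.27×10⁻⁴ m².
Stacked slabs ⇒ two capacitors in series, each with the full plate area.
C₁ = κ₁ε₀A/d₁ = 2.01 × 8.85×10⁻¹² × 9.27×10⁻⁴ / 1.17×10⁻⁴ = 1.41×10⁻¹⁰ F.
C₂ = κ₂ε₀A/d₂ = 12.4 × 8.85×10⁻¹² × 9.27×10⁻⁴ / 3.25×10⁻⁴ = 3.13×10⁻¹⁰ F.
C = (1/C₁ + 1/C₂)⁻¹ = 9.71×10⁻¹¹ F.

C ≈ 97.1 pF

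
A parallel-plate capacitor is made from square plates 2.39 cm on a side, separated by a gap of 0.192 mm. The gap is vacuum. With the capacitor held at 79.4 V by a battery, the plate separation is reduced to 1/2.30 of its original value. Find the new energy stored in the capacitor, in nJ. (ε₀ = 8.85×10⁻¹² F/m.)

191 nJ

A = (2.39 cm)² = 5.71×10⁻⁴ m².
Initially C₁ = ε₀A/d = 8.85×10⁻¹² × 5.71×10⁻⁴ / 1.92×10⁻⁴ = 2.63×10⁻¹¹ F.
U₁ = 8.30×10⁻⁸ J.
Battery connected ⇒ V is held fixed. C₂ = 2.30 C₁ and U = ½CV², so U₂/U₁ = C₂/C₁ = 2.30.
U₂ = 2.30 × 8.30×10⁻⁸ = 1.91×10⁻⁷ J.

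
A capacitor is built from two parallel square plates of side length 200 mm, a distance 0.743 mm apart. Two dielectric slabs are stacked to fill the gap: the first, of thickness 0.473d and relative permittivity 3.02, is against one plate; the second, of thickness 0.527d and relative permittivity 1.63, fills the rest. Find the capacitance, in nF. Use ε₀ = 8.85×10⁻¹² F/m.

A = (200 mm)² = 4.00×10⁻² m².
Stacked slabs ⇒ two capacitors in series, each with the full plate area.
C₁ = κ₁ε₀A/d₁ = 3.02 × 8.85×10⁻¹² × 4.00×10⁻² / 3.51×10⁻⁴ = 3.04×10⁻⁹ F.
C₂ = κ₂ε₀A/d₂ = 1.63 × 8.85×10⁻¹² × 4.00×10⁻² / 3.92×10⁻⁴ = 1.47×10⁻⁹ F.
C = (1/C₁ + 1/C₂)⁻¹ = 9.93×10⁻¹⁰ F.

0.993 nF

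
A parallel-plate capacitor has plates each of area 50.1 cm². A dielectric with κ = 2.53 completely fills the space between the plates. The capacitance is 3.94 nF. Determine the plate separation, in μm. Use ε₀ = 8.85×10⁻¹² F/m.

28.5 μm

A = 50.1 cm² = 5.01×10⁻³ m².
d = κε₀A/C = 2.53 × 8.85×10⁻¹² × 5.01×10⁻³ / 3.94×10⁻⁹ = 2.85×10⁻⁵ m.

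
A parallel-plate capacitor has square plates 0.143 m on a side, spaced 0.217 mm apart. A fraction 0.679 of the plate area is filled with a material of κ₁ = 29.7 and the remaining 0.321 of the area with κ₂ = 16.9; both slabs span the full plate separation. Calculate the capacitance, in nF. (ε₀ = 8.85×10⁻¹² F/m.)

21.3 nF

A = (0.143 m)² = 2.04×10⁻² m².
Side-by-side slabs ⇒ two capacitors in parallel, each spanning the full gap.
C₁ = κ₁ε₀A₁/d = 29.7 × 8.85×10⁻¹² × 1.39×10⁻² / 2.17×10⁻⁴ = 1.68×10⁻⁸ F.
C₂ = κ₂ε₀A₂/d = 16.9 × 8.85×10⁻¹² × 6.56×10⁻³ / 2.17×10⁻⁴ = 4.52×10⁻⁹ F.
C = C₁ + C₂ = 2.13×10⁻⁸ F.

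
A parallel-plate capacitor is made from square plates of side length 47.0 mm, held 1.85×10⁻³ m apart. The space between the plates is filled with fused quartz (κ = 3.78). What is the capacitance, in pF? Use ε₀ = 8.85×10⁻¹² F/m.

A = (47.0 mm)² = 2.21×10⁻³ m².
C = κε₀A/d = 3.78 × 8.85×10⁻¹² × 2.21×10⁻³ / 1.85×10⁻³ = 3.99×10⁻¹¹ F.

39.9 pF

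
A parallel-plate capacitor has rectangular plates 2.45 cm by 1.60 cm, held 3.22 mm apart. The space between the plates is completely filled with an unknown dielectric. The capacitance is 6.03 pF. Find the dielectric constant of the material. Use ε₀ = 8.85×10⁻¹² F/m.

κ ≈ 5.60

A = 2.45 × 1.60 cm² = 3.92×10⁻⁴ m².
κ = Cd/(ε₀A) = 6.03×10⁻¹² × 3.22×10⁻³ / (8.85×10⁻¹² × 3.92×10⁻⁴) = 5.60.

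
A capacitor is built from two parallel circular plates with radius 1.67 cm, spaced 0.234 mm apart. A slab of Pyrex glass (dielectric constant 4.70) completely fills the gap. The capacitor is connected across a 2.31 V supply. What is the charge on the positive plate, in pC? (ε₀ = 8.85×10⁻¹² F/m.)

360 pC

A = π(1.67 cm)² = 8.76×10⁻⁴ m².
C = κε₀A/d = 4.70 × 8.85×10⁻¹² × 8.76×10⁻⁴ / 2.34×10⁻⁴ = 1.56×10⁻¹⁰ F.
Q = CV = 1.56×10⁻¹⁰ × 2.31 = 3.60×10⁻¹⁰ C.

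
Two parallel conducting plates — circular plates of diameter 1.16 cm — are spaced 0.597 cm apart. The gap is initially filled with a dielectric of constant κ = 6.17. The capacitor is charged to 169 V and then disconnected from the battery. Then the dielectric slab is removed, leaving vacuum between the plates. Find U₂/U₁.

Isolated ⇒ Q is held fixed.
C₂ = 0.162 C₁ and U = Q²/(2C), so U₂/U₁ = C₁/C₂ = 6.17.

6.17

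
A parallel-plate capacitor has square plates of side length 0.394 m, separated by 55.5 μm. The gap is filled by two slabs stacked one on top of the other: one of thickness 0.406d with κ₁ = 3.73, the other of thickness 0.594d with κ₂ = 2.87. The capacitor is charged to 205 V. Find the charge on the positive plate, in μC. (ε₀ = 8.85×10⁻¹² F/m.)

Q ≈ 16.1 μC

A = (0.394 m)² = 0.155 m².
Stacked slabs ⇒ two capacitors in series, each with the full plate area.
C₁ = κ₁ε₀A/d₁ = 3.73 × 8.85×10⁻¹² × 0.155 / 2.25×10⁻⁵ = 2.27×10⁻⁷ F.
C₂ = κ₂ε₀A/d₂ = 2.87 × 8.85×10⁻¹² × 0.155 / 3.30×10⁻⁵ = 1.20×10⁻⁷ F.
C = (1/C₁ + 1/C₂)⁻¹ = 7.84×10⁻⁸ F.
Q = CV = 7.84×10⁻⁸ × 205 = 1.61×10⁻⁵ C.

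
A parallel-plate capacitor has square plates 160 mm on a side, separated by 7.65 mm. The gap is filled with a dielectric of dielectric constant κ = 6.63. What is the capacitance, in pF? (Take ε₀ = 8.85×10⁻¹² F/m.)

C ≈ 196 pF

A = (160 mm)² = 2.56×10⁻² m².
C = κε₀A/d = 6.63 × 8.85×10⁻¹² × 2.56×10⁻² / 7.65×10⁻³ = 1.96×10⁻¹⁰ F.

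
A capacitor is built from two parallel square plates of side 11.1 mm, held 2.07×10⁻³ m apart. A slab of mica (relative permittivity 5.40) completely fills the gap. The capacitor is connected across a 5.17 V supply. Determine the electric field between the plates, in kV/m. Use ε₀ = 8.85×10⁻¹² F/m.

2.50 kV/m

E = V/d = 5.17 / 2.07×10⁻³ = 2.50×10³ V/m.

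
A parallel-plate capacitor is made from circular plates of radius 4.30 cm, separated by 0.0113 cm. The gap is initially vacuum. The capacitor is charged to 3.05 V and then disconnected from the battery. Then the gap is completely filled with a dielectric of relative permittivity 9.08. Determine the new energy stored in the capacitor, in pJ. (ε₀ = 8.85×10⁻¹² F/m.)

233 pJ

A = π(4.30 cm)² = 5.81×10⁻³ m².
Initially C₁ = ε₀A/d = 8.85×10⁻¹² × 5.81×10⁻³ / 1.13×10⁻⁴ = 4.55×10⁻¹⁰ F.
U₁ = 2.12×10⁻⁹ J.
Isolated ⇒ Q is held fixed. C₂ = 9.08 C₁ and U = Q²/(2C), so U₂/U₁ = C₁/C₂ = 0.110.
U₂ = 0.110 × 2.12×10⁻⁹ = 2.33×10⁻¹⁰ J.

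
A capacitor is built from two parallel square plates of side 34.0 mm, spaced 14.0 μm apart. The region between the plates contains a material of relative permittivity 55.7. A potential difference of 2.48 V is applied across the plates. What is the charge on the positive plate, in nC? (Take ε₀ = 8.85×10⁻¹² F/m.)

A = (34.0 mm)² = 1.16×10⁻³ m².
C = κε₀A/d = 55.7 × 8.85×10⁻¹² × 1.16×10⁻³ / 1.40×10⁻⁵ = 4.07×10⁻⁸ F.
Q = CV = 4.07×10⁻⁸ × 2.48 = 1.01×10⁻⁷ C.

Q ≈ 101 nC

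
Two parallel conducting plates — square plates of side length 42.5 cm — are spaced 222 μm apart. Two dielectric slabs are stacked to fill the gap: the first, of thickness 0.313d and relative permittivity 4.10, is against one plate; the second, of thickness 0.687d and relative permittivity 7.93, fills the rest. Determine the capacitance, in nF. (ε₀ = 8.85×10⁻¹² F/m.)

A = (42.5 cm)² = 0.181 m².
Stacked slabs ⇒ two capacitors in series, each with the full plate area.
C₁ = κ₁ε₀A/d₁ = 4.10 × 8.85×10⁻¹² × 0.181 / 6.95×10⁻⁵ = 9.43×10⁻⁸ F.
C₂ = κ₂ε₀A/d₂ = 7.93 × 8.85×10⁻¹² × 0.181 / 1.53×10⁻⁴ = 8.31×10⁻⁸ F.
C = (1/C₁ + 1/C₂)⁻¹ = 4.42×10⁻⁸ F.

44.2 nF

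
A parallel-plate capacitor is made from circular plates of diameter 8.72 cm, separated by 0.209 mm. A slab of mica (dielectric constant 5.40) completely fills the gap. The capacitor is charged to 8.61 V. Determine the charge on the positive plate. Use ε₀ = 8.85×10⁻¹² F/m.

A = π(8.72/2 cm)² = 5.97×10⁻³ m².
C = κε₀A/d = 5.40 × 8.85×10⁻¹² × 5.97×10⁻³ / 2.09×10⁻⁴ = 1.37×10⁻⁹ F.
Q = CV = 1.37×10⁻⁹ × 8.61 = 1.18×10⁻⁸ C.

Q ≈ 11.8 nC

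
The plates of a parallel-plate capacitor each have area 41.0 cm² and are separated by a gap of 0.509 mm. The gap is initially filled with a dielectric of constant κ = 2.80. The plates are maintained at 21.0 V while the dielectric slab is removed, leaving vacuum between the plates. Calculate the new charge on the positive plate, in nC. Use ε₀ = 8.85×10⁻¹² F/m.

A = 41.0 cm² = 4.10×10⁻³ m².
Initially C₁ = κε₀A/d = 2.80 × 8.85×10⁻¹² × 4.10×10⁻³ / 5.09×10⁻⁴ = 2.00×10⁻¹⁰ F.
Q₁ = 4.19×10⁻⁹ C.
Battery connected ⇒ V is held fixed. C₂ = 0.357 C₁ and Q = CV, so Q₂/Q₁ = C₂/C₁ = 0.357.
Q₂ = 0.357 × 4.19×10⁻⁹ = 1.50×10⁻⁹ C.

Q ≈ 1.50 nC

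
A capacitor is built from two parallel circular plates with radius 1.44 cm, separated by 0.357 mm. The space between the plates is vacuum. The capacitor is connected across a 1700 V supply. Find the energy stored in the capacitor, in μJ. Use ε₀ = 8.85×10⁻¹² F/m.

23.3 μJ

A = π(1.44 cm)² = 6.51×10⁻⁴ m².
C = ε₀A/d = 8.85×10⁻¹² × 6.51×10⁻⁴ / 3.57×10⁻⁴ = 1.61×10⁻¹¹ F.
U = ½CV² = ½ × 1.61×10⁻¹¹ × (1700)² = 2.33×10⁻⁵ J.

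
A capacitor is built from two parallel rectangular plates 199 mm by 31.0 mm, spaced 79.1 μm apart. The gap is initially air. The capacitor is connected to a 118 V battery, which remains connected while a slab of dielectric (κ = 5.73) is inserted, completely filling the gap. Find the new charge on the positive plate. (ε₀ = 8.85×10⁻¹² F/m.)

Q ≈ 467 nC

A = 199 × 31.0 mm² = 6.17×10⁻³ m².
Initially C₁ = ε₀A/d = 8.85×10⁻¹² × 6.17×10⁻³ / 7.91×10⁻⁵ = 6.90×10⁻¹⁰ F.
Q₁ = 8.14×10⁻⁸ C.
Battery connected ⇒ V is held fixed. C₂ = 5.73 C₁ and Q = CV, so Q₂/Q₁ = C₂/C₁ = 5.73.
Q₂ = 5.73 × 8.14×10⁻⁸ = 4.67×10⁻⁷ C.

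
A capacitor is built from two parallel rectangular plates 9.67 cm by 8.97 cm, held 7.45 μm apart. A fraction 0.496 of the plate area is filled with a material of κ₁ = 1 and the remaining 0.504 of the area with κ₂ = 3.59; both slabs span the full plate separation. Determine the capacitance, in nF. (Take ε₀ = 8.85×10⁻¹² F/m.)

C ≈ 23.8 nF

A = 9.67 × 8.97 cm² = 8.67×10⁻³ m².
Side-by-side slabs ⇒ two capacitors in parallel, each spanning the full gap.
C₁ = κ₁ε₀A₁/d = 1.00 × 8.85×10⁻¹² × 4.30×10⁻³ / 7.45×10⁻⁶ = 5.11×10⁻⁹ F.
C₂ = κ₂ε₀A₂/d = 3.59 × 8.85×10⁻¹² × 4.37×10⁻³ / 7.45×10⁻⁶ = 1.86×10⁻⁸ F.
C = C₁ + C₂ = 2.38×10⁻⁸ F.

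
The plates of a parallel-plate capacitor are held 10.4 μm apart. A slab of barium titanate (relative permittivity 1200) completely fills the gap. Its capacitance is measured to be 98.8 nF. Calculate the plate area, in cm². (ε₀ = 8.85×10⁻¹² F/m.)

A = Cd/(κε₀) = 9.88×10⁻⁸ × 1.04×10⁻⁵ / (1200 × 8.85×10⁻¹²) = 9.68×10⁻⁵ m².

A ≈ 0.968 cm²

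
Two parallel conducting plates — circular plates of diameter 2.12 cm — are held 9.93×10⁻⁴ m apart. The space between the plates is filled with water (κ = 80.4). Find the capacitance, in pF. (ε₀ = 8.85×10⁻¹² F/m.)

A = π(2.12/2 cm)² = 3.53×10⁻⁴ m².
C = κε₀A/d = 80.4 × 8.85×10⁻¹² × 3.53×10⁻⁴ / 9.93×10⁻⁴ = 2.53×10⁻¹⁰ F.

253 pF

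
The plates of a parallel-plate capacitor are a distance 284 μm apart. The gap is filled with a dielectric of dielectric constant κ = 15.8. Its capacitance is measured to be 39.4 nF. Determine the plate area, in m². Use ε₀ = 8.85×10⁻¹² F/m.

A = Cd/(κε₀) = 3.94×10⁻⁸ × 2.84×10⁻⁴ / (15.8 × 8.85×10⁻¹²) = 8.00×10⁻² m².

A ≈ 0.0800 m²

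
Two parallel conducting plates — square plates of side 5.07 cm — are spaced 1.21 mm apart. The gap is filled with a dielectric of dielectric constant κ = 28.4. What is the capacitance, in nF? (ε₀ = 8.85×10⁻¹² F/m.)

0.534 nF

A = (5.07 cm)² = 2.57×10⁻³ m².
C = κε₀A/d = 28.4 × 8.85×10⁻¹² × 2.57×10⁻³ / 1.21×10⁻³ = 5.34×10⁻¹⁰ F.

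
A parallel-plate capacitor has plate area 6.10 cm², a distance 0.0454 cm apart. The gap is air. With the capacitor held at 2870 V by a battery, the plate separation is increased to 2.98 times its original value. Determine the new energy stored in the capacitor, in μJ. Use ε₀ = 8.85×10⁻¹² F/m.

A = 6.10 cm² = 6.10×10⁻⁴ m².
Initially C₁ = ε₀A/d = 8.85×10⁻¹² × 6.10×10⁻⁴ / 4.54×10⁻⁴ = 1.19×10⁻¹¹ F.
U₁ = 4.90×10⁻⁵ J.
Battery connected ⇒ V is held fixed. C₂ = 0.336 C₁ and U = ½CV², so U₂/U₁ = C₂/C₁ = 0.336.
U₂ = 0.336 × 4.90×10⁻⁵ = 1.64×10⁻⁵ J.

16.4 μJ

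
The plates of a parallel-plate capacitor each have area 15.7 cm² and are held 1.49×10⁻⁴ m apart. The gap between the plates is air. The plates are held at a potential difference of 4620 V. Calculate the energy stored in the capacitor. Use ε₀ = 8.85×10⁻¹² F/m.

U ≈ 0.995 mJ

A = 15.7 cm² = 1.57×10⁻³ m².
C = ε₀A/d = 8.85×10⁻¹² × 1.57×10⁻³ / 1.49×10⁻⁴ = 9.33×10⁻¹¹ F.
U = ½CV² = ½ × 9.33×10⁻¹¹ × (4620)² = 9.95×10⁻⁴ J.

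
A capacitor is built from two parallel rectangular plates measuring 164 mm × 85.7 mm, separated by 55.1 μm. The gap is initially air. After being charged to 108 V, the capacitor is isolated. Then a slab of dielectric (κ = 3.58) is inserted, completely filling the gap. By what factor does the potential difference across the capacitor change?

Isolated ⇒ Q is held fixed.
C₂ = 3.58 C₁ and V = Q/C, so V₂/V₁ = C₁/C₂ = 0.279.

V₂/V₁ ≈ 0.279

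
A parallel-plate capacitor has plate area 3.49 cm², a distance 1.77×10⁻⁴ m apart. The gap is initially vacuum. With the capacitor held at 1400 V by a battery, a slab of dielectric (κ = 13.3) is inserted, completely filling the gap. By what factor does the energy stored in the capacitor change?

U₂/U₁ ≈ 13.3

Battery connected ⇒ V is held fixed.
C₂ = 13.3 C₁ and U = ½CV², so U₂/U₁ = C₂/C₁ = 13.3.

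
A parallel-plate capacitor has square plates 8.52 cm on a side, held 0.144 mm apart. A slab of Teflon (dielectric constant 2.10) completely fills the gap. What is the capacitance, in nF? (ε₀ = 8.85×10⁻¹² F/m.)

A = (8.52 cm)² = 7.26×10⁻³ m².
C = κε₀A/d = 2.10 × 8.85×10⁻¹² × 7.26×10⁻³ / 1.44×10⁻⁴ = 9.37×10⁻¹⁰ F.

C ≈ 0.937 nF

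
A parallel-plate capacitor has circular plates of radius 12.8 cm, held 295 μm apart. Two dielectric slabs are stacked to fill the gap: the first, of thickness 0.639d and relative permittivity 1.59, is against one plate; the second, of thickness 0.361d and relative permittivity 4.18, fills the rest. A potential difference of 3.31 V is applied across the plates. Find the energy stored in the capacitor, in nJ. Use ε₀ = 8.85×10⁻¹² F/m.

A = π(12.8 cm)² = 5.15×10⁻² m².
Stacked slabs ⇒ two capacitors in series, each with the full plate area.
C₁ = κ₁ε₀A/d₁ = 1.59 × 8.85×10⁻¹² × 5.15×10⁻² / 1.89×10⁻⁴ = 3.84×10⁻⁹ F.
C₂ = κ₂ε₀A/d₂ = 4.18 × 8.85×10⁻¹² × 5.15×10⁻² / 1.06×10⁻⁴ = 1.79×10⁻⁸ F.
C = (1/C₁ + 1/C₂)⁻¹ = 3.16×10⁻⁹ F.
U = ½CV² = ½ × 3.16×10⁻⁹ × (3.31)² = 1.73×10⁻⁸ J.

U ≈ 17.3 nJ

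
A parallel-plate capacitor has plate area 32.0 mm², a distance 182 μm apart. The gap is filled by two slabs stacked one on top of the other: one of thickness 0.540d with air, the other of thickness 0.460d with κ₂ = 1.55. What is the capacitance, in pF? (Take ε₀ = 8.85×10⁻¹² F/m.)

A = 32.0 mm² = 3.20×10⁻⁵ m².
Stacked slabs ⇒ two capacitors in series, each with the full plate area.
C₁ = κ₁ε₀A/d₁ = 1.00 × 8.85×10⁻¹² × 3.20×10⁻⁵ / 9.83×10⁻⁵ = 2.88×10⁻¹² F.
C₂ = κ₂ε₀A/d₂ = 1.55 × 8.85×10⁻¹² × 3.20×10⁻⁵ / 8.37×10⁻⁵ = 5.24×10⁻¹² F.
C = (1/C₁ + 1/C₂)⁻¹ = 1.86×10⁻¹² F.

C ≈ 1.86 pF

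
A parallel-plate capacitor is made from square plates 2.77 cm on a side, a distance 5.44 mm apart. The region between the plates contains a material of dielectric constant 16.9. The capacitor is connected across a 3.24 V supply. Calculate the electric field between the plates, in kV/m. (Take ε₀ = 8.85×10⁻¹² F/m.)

E = V/d = 3.24 / 5.44×10⁻³ = 5.96×10² V/m.

0.596 kV/m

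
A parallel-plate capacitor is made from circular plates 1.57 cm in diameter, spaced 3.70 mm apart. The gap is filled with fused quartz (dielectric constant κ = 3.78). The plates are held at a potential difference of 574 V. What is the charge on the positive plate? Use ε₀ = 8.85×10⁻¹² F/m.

1.00 nC

A = π(1.57/2 cm)² = 1.94×10⁻⁴ m².
C = κε₀A/d = 3.78 × 8.85×10⁻¹² × 1.94×10⁻⁴ / 3.70×10⁻³ = 1.75×10⁻¹² F.
Q = CV = 1.75×10⁻¹² × 574 = 1.00×10⁻⁹ C.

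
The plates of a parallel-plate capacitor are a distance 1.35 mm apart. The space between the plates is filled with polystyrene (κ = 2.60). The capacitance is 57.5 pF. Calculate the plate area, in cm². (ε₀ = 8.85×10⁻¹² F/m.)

33.7 cm²

A = Cd/(κε₀) = 5.75×10⁻¹¹ × 1.35×10⁻³ / (2.60 × 8.85×10⁻¹²) = 3.37×10⁻³ m².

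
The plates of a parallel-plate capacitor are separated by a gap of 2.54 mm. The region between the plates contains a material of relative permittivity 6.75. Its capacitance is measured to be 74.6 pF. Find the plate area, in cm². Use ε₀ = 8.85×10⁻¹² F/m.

A ≈ 31.7 cm²

A = Cd/(κε₀) = 7.46×10⁻¹¹ × 2.54×10⁻³ / (6.75 × 8.85×10⁻¹²) = 3.17×10⁻³ m².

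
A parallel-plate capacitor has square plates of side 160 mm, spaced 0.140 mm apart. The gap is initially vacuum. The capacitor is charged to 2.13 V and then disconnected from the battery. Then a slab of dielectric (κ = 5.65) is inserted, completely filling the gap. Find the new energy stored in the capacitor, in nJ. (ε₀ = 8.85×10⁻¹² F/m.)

U ≈ 0.650 nJ

A = (160 mm)² = 2.56×10⁻² m².
Initially C₁ = ε₀A/d = 8.85×10⁻¹² × 2.56×10⁻² / 1.40×10⁻⁴ = 1.62×10⁻⁹ F.
U₁ = 3.67×10⁻⁹ J.
Isolated ⇒ Q is held fixed. C₂ = 5.65 C₁ and U = Q²/(2C), so U₂/U₁ = C₁/C₂ = 0.177.
U₂ = 0.177 × 3.67×10⁻⁹ = 6.50×10⁻¹⁰ J.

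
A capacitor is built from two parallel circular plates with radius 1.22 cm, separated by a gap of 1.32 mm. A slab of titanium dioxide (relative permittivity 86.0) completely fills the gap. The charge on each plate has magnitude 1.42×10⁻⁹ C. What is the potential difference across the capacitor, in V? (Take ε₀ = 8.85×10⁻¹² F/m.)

V ≈ 5.27 V

A = π(1.22 cm)² = 4.68×10⁻⁴ m².
C = κε₀A/d = 86.0 × 8.85×10⁻¹² × 4.68×10⁻⁴ / 1.32×10⁻³ = 2.70×10⁻¹⁰ F.
V = Q/C = 1.42×10⁻⁹ / 2.70×10⁻¹⁰ = 5.27 V.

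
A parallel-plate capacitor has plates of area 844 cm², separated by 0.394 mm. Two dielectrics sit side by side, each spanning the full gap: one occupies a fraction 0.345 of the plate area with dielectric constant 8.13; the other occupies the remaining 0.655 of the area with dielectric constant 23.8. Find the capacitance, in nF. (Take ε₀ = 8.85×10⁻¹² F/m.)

C ≈ 34.9 nF

A = 844 cm² = 8.44×10⁻² m².
Side-by-side slabs ⇒ two capacitors in parallel, each spanning the full gap.
C₁ = κ₁ε₀A₁/d = 8.13 × 8.85×10⁻¹² × 2.91×10⁻² / 3.94×10⁻⁴ = 5.32×10⁻⁹ F.
C₂ = κ₂ε₀A₂/d = 23.8 × 8.85×10⁻¹² × 5.53×10⁻² / 3.94×10⁻⁴ = 2.96×10⁻⁸ F.
C = C₁ + C₂ = 3.49×10⁻⁸ F.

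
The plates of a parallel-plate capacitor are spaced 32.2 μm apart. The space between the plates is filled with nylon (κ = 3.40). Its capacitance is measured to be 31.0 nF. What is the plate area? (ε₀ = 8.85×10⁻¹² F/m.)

332 cm²

A = Cd/(κε₀) = 3.10×10⁻⁸ × 3.22×10⁻⁵ / (3.40 × 8.85×10⁻¹²) = 3.32×10⁻² m².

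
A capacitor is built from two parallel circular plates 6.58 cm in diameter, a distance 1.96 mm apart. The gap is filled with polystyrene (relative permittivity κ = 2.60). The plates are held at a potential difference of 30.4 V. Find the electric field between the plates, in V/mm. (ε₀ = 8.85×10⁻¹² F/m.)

E ≈ 15.5 V/mm

E = V/d = 30.4 / 1.96×10⁻³ = 1.55×10⁴ V/m.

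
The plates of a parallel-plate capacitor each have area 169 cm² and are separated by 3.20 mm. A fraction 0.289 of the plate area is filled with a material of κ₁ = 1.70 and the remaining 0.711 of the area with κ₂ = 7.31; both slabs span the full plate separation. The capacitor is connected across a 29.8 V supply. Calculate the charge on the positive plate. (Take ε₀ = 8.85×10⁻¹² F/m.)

A = 169 cm² = 1.69×10⁻² m².
Side-by-side slabs ⇒ two capacitors in parallel, each spanning the full gap.
C₁ = κ₁ε₀A₁/d = 1.70 × 8.85×10⁻¹² × 4.88×10⁻³ / 3.20×10⁻³ = 2.30×10⁻¹¹ F.
C₂ = κ₂ε₀A₂/d = 7.31 × 8.85×10⁻¹² × 1.20×10⁻² / 3.20×10⁻³ = 2.43×10⁻¹⁰ F.
C = C₁ + C₂ = 2.66×10⁻¹⁰ F.
Q = CV = 2.66×10⁻¹⁰ × 29.8 = 7.92×10⁻⁹ C.

Q ≈ 7.92 nC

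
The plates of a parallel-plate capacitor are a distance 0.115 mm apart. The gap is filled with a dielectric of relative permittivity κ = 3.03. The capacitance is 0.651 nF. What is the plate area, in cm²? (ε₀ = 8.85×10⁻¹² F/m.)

A ≈ 27.9 cm²

A = Cd/(κε₀) = 6.51×10⁻¹⁰ × 1.15×10⁻⁴ / (3.03 × 8.85×10⁻¹²) = 2.79×10⁻³ m².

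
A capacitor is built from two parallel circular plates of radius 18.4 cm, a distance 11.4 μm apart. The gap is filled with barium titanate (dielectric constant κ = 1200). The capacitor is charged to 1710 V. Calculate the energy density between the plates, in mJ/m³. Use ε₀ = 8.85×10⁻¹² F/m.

E = V/d = 1710 / 1.14×10⁻⁵ = 1.50×10⁸ V/m.
u = ½κε₀E² = ½ × 1200 × 8.85×10⁻¹² × (1.50×10⁸)² = 1.19×10⁸ J/m³.

1.19×10¹¹ mJ/m³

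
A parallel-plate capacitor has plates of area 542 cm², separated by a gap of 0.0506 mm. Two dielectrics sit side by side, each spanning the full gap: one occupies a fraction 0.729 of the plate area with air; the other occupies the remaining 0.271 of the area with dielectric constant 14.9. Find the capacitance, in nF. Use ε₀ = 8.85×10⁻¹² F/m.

A = 542 cm² = 5.42×10⁻² m².
Side-by-side slabs ⇒ two capacitors in parallel, each spanning the full gap.
C₁ = κ₁ε₀A₁/d = 1.00 × 8.85×10⁻¹² × 3.95×10⁻² / 5.06×10⁻⁵ = 6.91×10⁻⁹ F.
C₂ = κ₂ε₀A₂/d = 14.9 × 8.85×10⁻¹² × 1.47×10⁻² / 5.06×10⁻⁵ = 3.83×10⁻⁸ F.
C = C₁ + C₂ = 4.52×10⁻⁸ F.

C ≈ 45.2 nF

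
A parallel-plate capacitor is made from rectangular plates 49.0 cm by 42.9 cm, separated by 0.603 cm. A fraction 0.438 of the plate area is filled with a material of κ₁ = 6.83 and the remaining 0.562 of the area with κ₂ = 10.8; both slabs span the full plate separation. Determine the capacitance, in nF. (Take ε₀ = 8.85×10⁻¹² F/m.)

A = 49.0 × 42.9 cm² = 0.210 m².
Side-by-side slabs ⇒ two capacitors in parallel, each spanning the full gap.
C₁ = κ₁ε₀A₁/d = 6.83 × 8.85×10⁻¹² × 9.21×10⁻² / 6.03×10⁻³ = 9.23×10⁻¹⁰ F.
C₂ = κ₂ε₀A₂/d = 10.8 × 8.85×10⁻¹² × 0.118 / 6.03×10⁻³ = 1.87×10⁻⁹ F.
C = C₁ + C₂ = 2.80×10⁻⁹ F.

2.80 nF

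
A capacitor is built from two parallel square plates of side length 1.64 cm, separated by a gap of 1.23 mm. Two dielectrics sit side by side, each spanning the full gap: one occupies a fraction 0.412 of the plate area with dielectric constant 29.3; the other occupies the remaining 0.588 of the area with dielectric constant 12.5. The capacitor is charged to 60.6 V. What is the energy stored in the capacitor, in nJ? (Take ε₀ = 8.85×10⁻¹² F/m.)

U ≈ 69.0 nJ

A = (1.64 cm)² = 2.69×10⁻⁴ m².
Side-by-side slabs ⇒ two capacitors in parallel, each spanning the full gap.
C₁ = κ₁ε₀A₁/d = 29.3 × 8.85×10⁻¹² × 1.11×10⁻⁴ / 1.23×10⁻³ = 2.34×10⁻¹¹ F.
C₂ = κ₂ε₀A₂/d = 12.5 × 8.85×10⁻¹² × 1.58×10⁻⁴ / 1.23×10⁻³ = 1.42×10⁻¹¹ F.
C = C₁ + C₂ = 3.76×10⁻¹¹ F.
U = ½CV² = ½ × 3.76×10⁻¹¹ × (60.6)² = 6.90×10⁻⁸ J.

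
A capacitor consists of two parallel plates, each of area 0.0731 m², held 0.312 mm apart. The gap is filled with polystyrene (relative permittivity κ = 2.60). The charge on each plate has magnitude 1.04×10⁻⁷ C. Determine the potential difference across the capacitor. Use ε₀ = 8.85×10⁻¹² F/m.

C = κε₀A/d = 2.60 × 8.85×10⁻¹² × 7.31×10⁻² / 3.12×10⁻⁴ = 5.39×10⁻⁹ F.
V = Q/C = 1.04×10⁻⁷ / 5.39×10⁻⁹ = 19.3 V.

V ≈ 19.3 V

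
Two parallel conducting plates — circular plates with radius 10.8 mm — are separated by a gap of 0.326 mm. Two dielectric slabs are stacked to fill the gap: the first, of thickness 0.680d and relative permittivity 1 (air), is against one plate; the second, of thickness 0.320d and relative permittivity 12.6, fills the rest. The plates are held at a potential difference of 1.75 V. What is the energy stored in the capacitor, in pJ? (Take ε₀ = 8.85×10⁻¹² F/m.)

U ≈ 21.6 pJ

A = π(10.8 mm)² = 3.66×10⁻⁴ m².
Stacked slabs ⇒ two capacitors in series, each with the full plate area.
C₁ = κ₁ε₀A/d₁ = 1.00 × 8.85×10⁻¹² × 3.66×10⁻⁴ / 2.22×10⁻⁴ = 1.46×10⁻¹¹ F.
C₂ = κ₂ε₀A/d₂ = 12.6 × 8.85×10⁻¹² × 3.66×10⁻⁴ / 1.04×10⁻⁴ = 3.92×10⁻¹⁰ F.
C = (1/C₁ + 1/C₂)⁻¹ = 1.41×10⁻¹¹ F.
U = ½CV² = ½ × 1.41×10⁻¹¹ × (1.75)² = 2.16×10⁻¹¹ J.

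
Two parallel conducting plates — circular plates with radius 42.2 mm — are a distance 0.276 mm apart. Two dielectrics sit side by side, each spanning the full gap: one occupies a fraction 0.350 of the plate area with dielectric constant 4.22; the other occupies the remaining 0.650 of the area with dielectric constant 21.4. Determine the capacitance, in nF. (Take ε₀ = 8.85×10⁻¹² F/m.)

A = π(42.2 mm)² = 5.59×10⁻³ m².
Side-by-side slabs ⇒ two capacitors in parallel, each spanning the full gap.
C₁ = κ₁ε₀A₁/d = 4.22 × 8.85×10⁻¹² × 1.96×10⁻³ / 2.76×10⁻⁴ = 2.65×10⁻¹⁰ F.
C₂ = κ₂ε₀A₂/d = 21.4 × 8.85×10⁻¹² × 3.64×10⁻³ / 2.76×10⁻⁴ = 2.50×10⁻⁹ F.
C = C₁ + C₂ = 2.76×10⁻⁹ F.

C ≈ 2.76 nF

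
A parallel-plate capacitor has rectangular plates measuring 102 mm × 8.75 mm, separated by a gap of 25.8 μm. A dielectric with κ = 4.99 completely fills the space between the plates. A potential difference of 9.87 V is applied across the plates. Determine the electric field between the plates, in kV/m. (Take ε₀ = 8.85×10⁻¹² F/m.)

E ≈ 383 kV/m

E = V/d = 9.87 / 2.58×10⁻⁵ = 3.83×10⁵ V/m.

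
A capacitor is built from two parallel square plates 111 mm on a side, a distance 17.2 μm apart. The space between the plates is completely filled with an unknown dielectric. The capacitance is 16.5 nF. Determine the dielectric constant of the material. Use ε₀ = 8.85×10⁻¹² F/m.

A = (111 mm)² = 1.23×10⁻² m².
κ = Cd/(ε₀A) = 1.65×10⁻⁸ × 1.72×10⁻⁵ / (8.85×10⁻¹² × 1.23×10⁻²) = 2.60.

2.60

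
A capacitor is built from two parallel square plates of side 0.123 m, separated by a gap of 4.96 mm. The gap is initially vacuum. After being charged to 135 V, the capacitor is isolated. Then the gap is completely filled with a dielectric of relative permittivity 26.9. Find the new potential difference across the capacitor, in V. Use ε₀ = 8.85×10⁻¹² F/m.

V ≈ 5.02 V

A = (0.123 m)² = 1.51×10⁻² m².
Initially C₁ = ε₀A/d = 8.85×10⁻¹² × 1.51×10⁻² / 4.96×10⁻³ = 2.70×10⁻¹¹ F.
V₁ = 1.35×10² V.
Isolated ⇒ Q is held fixed. C₂ = 26.9 C₁ and V = Q/C, so V₂/V₁ = C₁/C₂ = 0.0372.
V₂ = 0.0372 × 1.35×10² = 5.02 V.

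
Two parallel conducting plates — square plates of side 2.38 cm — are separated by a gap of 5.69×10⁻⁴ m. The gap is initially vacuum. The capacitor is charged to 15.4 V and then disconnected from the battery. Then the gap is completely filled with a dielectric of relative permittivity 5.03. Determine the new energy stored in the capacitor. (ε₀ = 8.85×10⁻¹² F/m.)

U ≈ 208 pJ

A = (2.38 cm)² = 5.66×10⁻⁴ m².
Initially C₁ = ε₀A/d = 8.85×10⁻¹² × 5.66×10⁻⁴ / 5.69×10⁻⁴ = 8.81×10⁻¹² F.
U₁ = 1.04×10⁻⁹ J.
Isolated ⇒ Q is held fixed. C₂ = 5.03 C₁ and U = Q²/(2C), so U₂/U₁ = C₁/C₂ = 0.199.
U₂ = 0.199 × 1.04×10⁻⁹ = 2.08×10⁻¹⁰ J.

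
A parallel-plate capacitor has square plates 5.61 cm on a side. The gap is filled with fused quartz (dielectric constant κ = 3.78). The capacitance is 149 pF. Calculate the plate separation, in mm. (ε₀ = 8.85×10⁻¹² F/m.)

0.707 mm

A = (5.61 cm)² = 3.15×10⁻³ m².
d = κε₀A/C = 3.78 × 8.85×10⁻¹² × 3.15×10⁻³ / 1.49×10⁻¹⁰ = 7.07×10⁻⁴ m.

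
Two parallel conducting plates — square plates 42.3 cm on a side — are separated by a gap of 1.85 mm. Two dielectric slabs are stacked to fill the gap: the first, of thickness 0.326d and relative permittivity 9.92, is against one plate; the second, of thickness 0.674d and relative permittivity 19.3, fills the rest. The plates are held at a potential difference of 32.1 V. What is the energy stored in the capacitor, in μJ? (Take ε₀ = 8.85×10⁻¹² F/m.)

6.51 μJ

A = (42.3 cm)² = 0.179 m².
Stacked slabs ⇒ two capacitors in series, each with the full plate area.
C₁ = κ₁ε₀A/d₁ = 9.92 × 8.85×10⁻¹² × 0.179 / 6.03×10⁻⁴ = 2.60×10⁻⁸ F.
C₂ = κ₂ε₀A/d₂ = 19.3 × 8.85×10⁻¹² × 0.179 / 1.25×10⁻³ = 2.45×10⁻⁸ F.
C = (1/C₁ + 1/C₂)⁻¹ = 1.26×10⁻⁸ F.
U = ½CV² = ½ × 1.26×10⁻⁸ × (32.1)² = 6.51×10⁻⁶ J.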